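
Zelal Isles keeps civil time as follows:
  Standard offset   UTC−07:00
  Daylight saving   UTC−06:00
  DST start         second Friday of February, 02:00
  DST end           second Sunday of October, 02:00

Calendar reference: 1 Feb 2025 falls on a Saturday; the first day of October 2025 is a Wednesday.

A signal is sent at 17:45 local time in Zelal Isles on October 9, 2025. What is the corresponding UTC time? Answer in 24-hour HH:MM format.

1 February 2025 is a Saturday, so the first Friday is February 7 and the second is February 14.
1 October 2025 is a Wednesday, so the first Sunday is October 5 and the second is October 12.
October 9, 2025 lies within the daylight-saving period (14 February – 12 October), so Zelal Isles is on daylight time, UTC−06:00.
17:45 local + 6h = 23:45 UTC.

23:45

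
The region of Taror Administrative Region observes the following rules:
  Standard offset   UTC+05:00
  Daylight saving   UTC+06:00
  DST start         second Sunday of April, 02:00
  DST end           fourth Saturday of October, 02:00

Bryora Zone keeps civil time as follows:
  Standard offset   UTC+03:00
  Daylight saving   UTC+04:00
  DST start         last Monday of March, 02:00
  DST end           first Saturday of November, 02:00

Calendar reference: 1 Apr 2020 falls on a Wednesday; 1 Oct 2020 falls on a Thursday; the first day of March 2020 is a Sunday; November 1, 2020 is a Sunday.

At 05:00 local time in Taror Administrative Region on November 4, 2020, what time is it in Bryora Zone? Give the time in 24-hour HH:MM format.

1 April 2020 is a Wednesday, so the first Sunday is April 5 and the second is April 12.
1 October 2020 is a Thursday, so the first Saturday is October 3 and the fourth is October 24.
Daylight saving runs 12 April – 24 October; November 4, 2020 is outside that window, so Taror Administrative Region is on standard time at UTC+05:00.
05:00 Taror Administrative Region − 5h = 00:00 UTC.
1 March 2020 is a Sunday, so Mondays fall on 2, 9, 16, 23, 30; the last is March 30.
1 November 2020 is a Sunday, so the first Saturday is November 7.
At the standard offset (UTC+03:00), 00:00 UTC + 3h = 03:00 Bryora Zone standard time.
The standard-time date in Bryora Zone, November 4, 2020, falls between 30 March and 7 November, so daylight saving is in effect and Bryora Zone is at UTC+04:00.
00:00 UTC + 4h = 04:00 Bryora Zone.

04:00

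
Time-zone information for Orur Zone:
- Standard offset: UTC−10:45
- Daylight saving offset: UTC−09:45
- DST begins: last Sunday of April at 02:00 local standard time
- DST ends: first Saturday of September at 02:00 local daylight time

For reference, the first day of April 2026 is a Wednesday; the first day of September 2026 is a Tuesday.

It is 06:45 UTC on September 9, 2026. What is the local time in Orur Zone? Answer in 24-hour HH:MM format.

1 April 2026 is a Wednesday, so Sundays fall on 5, 12, 19, 26; the last is April 26.
1 September 2026 is a Tuesday, so the first Saturday is September 5.
At the standard offset (UTC−10:45), 06:45 UTC − 10h45m = 20:00 Orur Zone standard time (rolling into the previous day, 8 September 2026).
The standard-time date in Orur Zone, September 8, 2026, does not fall between 26 April and 5 September, so daylight saving is not in effect and Orur Zone is at UTC−10:45.
06:45 UTC − 10h45m = 20:00 local (rolling into the previous day, 8 September 2026).

20:00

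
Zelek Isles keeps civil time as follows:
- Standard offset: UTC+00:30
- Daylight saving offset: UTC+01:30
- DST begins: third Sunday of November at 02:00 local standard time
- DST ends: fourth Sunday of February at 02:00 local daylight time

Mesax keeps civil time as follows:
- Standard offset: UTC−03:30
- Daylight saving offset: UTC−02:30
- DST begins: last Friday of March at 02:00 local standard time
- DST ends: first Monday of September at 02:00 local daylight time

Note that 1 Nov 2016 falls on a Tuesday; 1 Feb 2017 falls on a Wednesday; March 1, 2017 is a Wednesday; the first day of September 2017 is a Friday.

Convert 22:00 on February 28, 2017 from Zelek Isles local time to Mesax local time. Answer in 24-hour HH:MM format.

1 November 2016 is a Tuesday, so the first Sunday is November 6 and the third is November 20.
1 February 2017 is a Wednesday, so the first Sunday is February 5 and the fourth is February 26.
Daylight saving runs 20 November 2016 – 26 February 2017; February 28, 2017 is outside that window, so Zelek Isles is on standard time at UTC+00:30.
22:00 Zelek Isles − 0h30m = 21:30 UTC.
1 March 2017 is a Wednesday, so Fridays fall on 3, 10, 17, 24, 31; the last is March 31.
1 September 2017 is a Friday, so the first Monday is September 4.
At the standard offset (UTC−03:30), 21:30 UTC − 3h30m = 18:00 Mesax standard time.
Daylight saving runs 31 March – 4 September; the standard-time date in Mesax, February 28, 2017, is outside that window, so Mesax is on standard time at UTC−03:30.
21:30 UTC − 3h30m = 18:00 Mesax.

18:00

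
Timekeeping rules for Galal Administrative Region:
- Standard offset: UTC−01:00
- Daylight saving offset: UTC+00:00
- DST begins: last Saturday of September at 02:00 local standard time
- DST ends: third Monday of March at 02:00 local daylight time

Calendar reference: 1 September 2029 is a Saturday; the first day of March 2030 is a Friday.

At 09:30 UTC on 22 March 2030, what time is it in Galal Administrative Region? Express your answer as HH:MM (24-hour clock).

1 September 2029 is a Saturday, so Saturdays fall on 1, 8, 15, 22, 29; the last is September 29.
1 March 2030 is a Friday, so the first Monday is March 4 and the third is March 18.
At the standard offset (UTC−01:00), 09:30 UTC − 1h = 08:30 Galal Administrative Region standard time.
The standard-time date in Galal Administrative Region, 22 March 2030, is outside the daylight-saving period (29 September 2029 – 18 March 2030), so Galal Administrative Region is on standard time, UTC−01:00.
09:30 UTC − 1h = 08:30 local.

08:30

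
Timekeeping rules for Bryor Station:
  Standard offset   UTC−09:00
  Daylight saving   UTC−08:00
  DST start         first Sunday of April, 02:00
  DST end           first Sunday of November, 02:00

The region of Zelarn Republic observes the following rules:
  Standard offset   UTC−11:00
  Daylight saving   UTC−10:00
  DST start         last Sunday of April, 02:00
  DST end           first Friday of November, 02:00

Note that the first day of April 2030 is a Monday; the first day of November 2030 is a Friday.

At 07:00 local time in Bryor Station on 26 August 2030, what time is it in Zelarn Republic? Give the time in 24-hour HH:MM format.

1 April 2030 is a Monday, so the first Sunday is April 7.
1 November 2030 is a Friday, so the first Sunday is November 3.
26 August 2030 falls between 7 April and 3 November, so daylight saving is in effect and Bryor Station is at UTC−08:00.
07:00 Bryor Station + 8h = 15:00 UTC.
1 April 2030 is a Monday, so Sundays fall on 7, 14, 21, 28; the last is April 28.
1 November 2030 is a Friday, so the first Friday is November 1.
At the standard offset (UTC−11:00), 15:00 UTC − 11h = 04:00 Zelarn Republic standard time.
Daylight saving runs 28 April – 1 November; the standard-time date in Zelarn Republic, 26 August 2030, is inside that window, so Zelarn Republic is at UTC−10:00.
15:00 UTC − 10h = 05:00 Zelarn Republic.

05:00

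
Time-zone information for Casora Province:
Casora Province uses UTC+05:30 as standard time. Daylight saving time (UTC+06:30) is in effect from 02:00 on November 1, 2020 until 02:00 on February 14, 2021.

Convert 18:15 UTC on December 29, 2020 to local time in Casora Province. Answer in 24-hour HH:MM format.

00:45

At the standard offset (UTC+05:30), 18:15 UTC + 5h30m = 23:45 Casora Province standard time.
Daylight saving runs 1 November 2020 – 14 February 2021; the standard-time date in Casora Province, December 29, 2020, is inside that window, so Casora Province is at UTC+06:30.
18:15 UTC + 6h30m = 00:45 local (rolling into the next day, 30 December 2020).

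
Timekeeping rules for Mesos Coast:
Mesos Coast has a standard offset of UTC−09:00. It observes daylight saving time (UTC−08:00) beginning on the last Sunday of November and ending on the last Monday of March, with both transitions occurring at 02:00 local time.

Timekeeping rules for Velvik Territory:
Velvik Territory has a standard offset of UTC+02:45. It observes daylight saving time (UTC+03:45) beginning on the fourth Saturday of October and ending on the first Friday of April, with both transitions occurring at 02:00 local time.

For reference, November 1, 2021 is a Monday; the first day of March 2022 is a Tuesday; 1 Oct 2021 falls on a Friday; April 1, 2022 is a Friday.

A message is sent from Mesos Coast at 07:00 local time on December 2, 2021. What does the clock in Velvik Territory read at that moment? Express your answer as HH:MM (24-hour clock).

1 November 2021 is a Monday, so Sundays fall on 7, 14, 21, 28; the last is November 28.
1 March 2022 is a Tuesday, so Mondays fall on 7, 14, 21, 28; the last is March 28.
December 2, 2021 falls between 28 November 2021 and 28 March 2022, so daylight saving is in effect and Mesos Coast is at UTC−08:00.
07:00 Mesos Coast + 8h = 15:00 UTC.
1 October 2021 is a Friday, so the first Saturday is October 2 and the fourth is October 23.
1 April 2022 is a Friday, so the first Friday is April 1.
At the standard offset (UTC+02:45), 15:00 UTC + 2h45m = 17:45 Velvik Territory standard time.
The standard-time date in Velvik Territory, December 2, 2021, falls between 23 October 2021 and 1 April 2022, so daylight saving is in effect and Velvik Territory is at UTC+03:45.
15:00 UTC + 3h45m = 18:45 Velvik Territory.

18:45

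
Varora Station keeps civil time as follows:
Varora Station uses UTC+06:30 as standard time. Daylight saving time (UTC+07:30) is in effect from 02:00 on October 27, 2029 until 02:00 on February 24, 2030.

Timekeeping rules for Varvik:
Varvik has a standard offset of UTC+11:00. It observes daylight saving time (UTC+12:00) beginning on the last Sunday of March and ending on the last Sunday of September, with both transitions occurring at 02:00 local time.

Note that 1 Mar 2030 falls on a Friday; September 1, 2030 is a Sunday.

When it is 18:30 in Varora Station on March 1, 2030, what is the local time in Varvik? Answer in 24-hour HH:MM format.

23:00

March 1, 2030 does not fall between 27 October 2029 and 24 February 2030, so daylight saving is not in effect and Varora Station is at UTC+06:30.
18:30 Varora Station − 6h30m = 12:00 UTC.
1 March 2030 is a Friday, so Sundays fall on 3, 10, 17, 24, 31; the last is March 31.
1 September 2030 is a Sunday, so Sundays fall on 1, 8, 15, 22, 29; the last is September 29.
At the standard offset (UTC+11:00), 12:00 UTC + 11h = 23:00 Varvik standard time.
The standard-time date in Varvik, March 1, 2030, is outside the daylight-saving period (31 March – 29 September), so Varvik is on standard time, UTC+11:00.
12:00 UTC + 11h = 23:00 Varvik.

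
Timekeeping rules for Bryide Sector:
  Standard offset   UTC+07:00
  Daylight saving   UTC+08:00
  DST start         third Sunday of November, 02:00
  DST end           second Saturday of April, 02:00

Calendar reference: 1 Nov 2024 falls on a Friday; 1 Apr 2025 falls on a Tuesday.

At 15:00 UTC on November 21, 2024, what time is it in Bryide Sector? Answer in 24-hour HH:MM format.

1 November 2024 is a Friday, so the first Sunday is November 3 and the third is November 17.
1 April 2025 is a Tuesday, so the first Saturday is April 5 and the second is April 12.
At the standard offset (UTC+07:00), 15:00 UTC + 7h = 22:00 Bryide Sector standard time.
Daylight saving runs 17 November 2024 – 12 April 2025; the standard-time date in Bryide Sector, November 21, 2024, is inside that window, so Bryide Sector is at UTC+08:00.
15:00 UTC + 8h = 23:00 local.

23:00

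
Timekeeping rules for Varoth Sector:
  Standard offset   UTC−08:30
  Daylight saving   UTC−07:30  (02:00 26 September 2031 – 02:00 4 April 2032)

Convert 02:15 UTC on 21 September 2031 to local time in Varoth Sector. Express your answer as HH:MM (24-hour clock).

17:45

At the standard offset (UTC−08:30), 02:15 UTC − 8h30m = 17:45 Varoth Sector standard time (rolling into the previous day, 20 September 2031).
The standard-time date in Varoth Sector, 20 September 2031, is outside the daylight-saving period (26 September 2031 – 4 April 2032), so Varoth Sector is on standard time, UTC−08:30.
02:15 UTC − 8h30m = 17:45 local (rolling into the previous day, 20 September 2031).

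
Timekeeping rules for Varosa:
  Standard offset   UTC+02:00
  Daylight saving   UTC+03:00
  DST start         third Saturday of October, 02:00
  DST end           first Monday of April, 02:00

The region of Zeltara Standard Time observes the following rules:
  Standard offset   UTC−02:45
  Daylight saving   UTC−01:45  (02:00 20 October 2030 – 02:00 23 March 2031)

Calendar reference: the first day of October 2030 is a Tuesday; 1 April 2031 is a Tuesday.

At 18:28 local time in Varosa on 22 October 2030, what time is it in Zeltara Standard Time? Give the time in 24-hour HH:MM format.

13:43

1 October 2030 is a Tuesday, so the first Saturday is October 5 and the third is October 19.
1 April 2031 is a Tuesday, so the first Monday is April 7.
22 October 2030 falls between 19 October 2030 and 7 April 2031, so daylight saving is in effect and Varosa is at UTC+03:00.
18:28 Varosa − 3h = 15:28 UTC.
At the standard offset (UTC−02:45), 15:28 UTC − 2h45m = 12:43 Zeltara Standard Time standard time.
The standard-time date in Zeltara Standard Time, 22 October 2030, lies within the daylight-saving period (20 October 2030 – 23 March 2031), so Zeltara Standard Time is on daylight time, UTC−01:45.
15:28 UTC − 1h45m = 13:43 Zeltara Standard Time.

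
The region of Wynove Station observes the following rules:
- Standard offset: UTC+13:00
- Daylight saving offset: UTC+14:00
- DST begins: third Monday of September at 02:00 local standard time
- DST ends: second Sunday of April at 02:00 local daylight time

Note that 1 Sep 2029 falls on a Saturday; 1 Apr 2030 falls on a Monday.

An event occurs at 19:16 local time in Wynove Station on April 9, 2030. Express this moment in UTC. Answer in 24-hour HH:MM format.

05:16

1 September 2029 is a Saturday, so the first Monday is September 3 and the third is September 17.
1 April 2030 is a Monday, so the first Sunday is April 7 and the second is April 14.
Daylight saving runs 17 September 2029 – 14 April 2030; April 9, 2030 is inside that window, so Wynove Station is at UTC+14:00.
19:16 local − 14h = 05:16 UTC.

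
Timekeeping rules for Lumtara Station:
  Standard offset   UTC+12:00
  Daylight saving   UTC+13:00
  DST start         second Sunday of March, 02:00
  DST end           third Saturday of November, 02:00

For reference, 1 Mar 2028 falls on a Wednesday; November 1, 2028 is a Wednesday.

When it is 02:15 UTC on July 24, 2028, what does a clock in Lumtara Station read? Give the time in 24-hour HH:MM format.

1 March 2028 is a Wednesday, so the first Sunday is March 5 and the second is March 12.
1 November 2028 is a Wednesday, so the first Saturday is November 4 and the third is November 18.
At the standard offset (UTC+12:00), 02:15 UTC + 12h = 14:15 Lumtara Station standard time.
Daylight saving runs 12 March – 18 November; the standard-time date in Lumtara Station, July 24, 2028, is inside that window, so Lumtara Station is at UTC+13:00.
02:15 UTC + 13h = 15:15 local.

15:15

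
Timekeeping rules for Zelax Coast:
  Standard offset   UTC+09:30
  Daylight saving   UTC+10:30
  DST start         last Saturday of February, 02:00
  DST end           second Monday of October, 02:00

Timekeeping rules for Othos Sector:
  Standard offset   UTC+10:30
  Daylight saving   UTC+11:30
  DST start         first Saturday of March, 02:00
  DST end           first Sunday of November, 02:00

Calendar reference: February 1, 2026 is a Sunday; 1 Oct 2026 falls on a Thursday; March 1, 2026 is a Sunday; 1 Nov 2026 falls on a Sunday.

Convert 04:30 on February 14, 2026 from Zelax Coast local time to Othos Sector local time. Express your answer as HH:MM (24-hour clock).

1 February 2026 is a Sunday, so Saturdays fall on 7, 14, 21, 28; the last is February 28.
1 October 2026 is a Thursday, so the first Monday is October 5 and the second is October 12.
Daylight saving runs 28 February – 12 October; February 14, 2026 is outside that window, so Zelax Coast is on standard time at UTC+09:30.
04:30 Zelax Coast − 9h30m = 19:00 UTC (rolling into the previous day, 13 February 2026).
1 March 2026 is a Sunday, so the first Saturday is March 7.
1 November 2026 is a Sunday, so the first Sunday is November 1.
At the standard offset (UTC+10:30), 19:00 UTC + 10h30m = 05:30 Othos Sector standard time (rolling into the next day, 14 February 2026).
The standard-time date in Othos Sector, February 14, 2026, does not fall between 7 March and 1 November, so daylight saving is not in effect and Othos Sector is at UTC+10:30.
19:00 UTC + 10h30m = 05:30 Othos Sector (rolling into the next day, 14 February 2026).

05:30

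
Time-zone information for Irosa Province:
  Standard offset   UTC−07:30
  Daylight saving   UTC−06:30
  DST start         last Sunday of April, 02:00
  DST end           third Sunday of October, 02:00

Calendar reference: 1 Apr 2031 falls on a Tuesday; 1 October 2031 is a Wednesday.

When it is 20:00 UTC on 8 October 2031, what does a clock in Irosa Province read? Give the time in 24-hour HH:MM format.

1 April 2031 is a Tuesday, so Sundays fall on 6, 13, 20, 27; the last is April 27.
1 October 2031 is a Wednesday, so the first Sunday is October 5 and the third is October 19.
At the standard offset (UTC−07:30), 20:00 UTC − 7h30m = 12:30 Irosa Province standard time.
Daylight saving runs 27 April – 19 October; the standard-time date in Irosa Province, 8 October 2031, is inside that window, so Irosa Province is at UTC−06:30.
20:00 UTC − 6h30m = 13:30 local.

13:30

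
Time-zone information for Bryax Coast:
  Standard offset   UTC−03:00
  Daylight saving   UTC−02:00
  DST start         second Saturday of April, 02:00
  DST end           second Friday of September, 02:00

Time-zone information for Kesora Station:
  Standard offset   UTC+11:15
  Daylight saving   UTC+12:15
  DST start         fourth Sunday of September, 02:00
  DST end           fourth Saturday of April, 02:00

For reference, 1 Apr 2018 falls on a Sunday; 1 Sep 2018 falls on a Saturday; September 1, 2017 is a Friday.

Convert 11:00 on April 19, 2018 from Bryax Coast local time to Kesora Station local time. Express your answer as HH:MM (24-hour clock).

1 April 2018 is a Sunday, so the first Saturday is April 7 and the second is April 14.
1 September 2018 is a Saturday, so the first Friday is September 7 and the second is September 14.
Daylight saving runs 14 April – 14 September; April 19, 2018 is inside that window, so Bryax Coast is at UTC−02:00.
11:00 Bryax Coast + 2h = 13:00 UTC.
1 September 2017 is a Friday, so the first Sunday is September 3 and the fourth is September 24.
1 April 2018 is a Sunday, so the first Saturday is April 7 and the fourth is April 28.
At the standard offset (UTC+11:15), 13:00 UTC + 11h15m = 00:15 Kesora Station standard time (rolling into the next day, 20 April 2018).
The standard-time date in Kesora Station, April 20, 2018, lies within the daylight-saving period (24 September 2017 – 28 April 2018), so Kesora Station is on daylight time, UTC+12:15.
13:00 UTC + 12h15m = 01:15 Kesora Station (rolling into the next day, 20 April 2018).

01:15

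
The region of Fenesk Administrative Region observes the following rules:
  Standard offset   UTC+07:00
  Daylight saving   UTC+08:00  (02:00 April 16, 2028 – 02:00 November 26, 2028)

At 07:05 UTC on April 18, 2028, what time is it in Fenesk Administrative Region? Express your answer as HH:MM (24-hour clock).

At the standard offset (UTC+07:00), 07:05 UTC + 7h = 14:05 Fenesk Administrative Region standard time.
The standard-time date in Fenesk Administrative Region, April 18, 2028, falls between 16 April and 26 November, so daylight saving is in effect and Fenesk Administrative Region is at UTC+08:00.
07:05 UTC + 8h = 15:05 local.

15:05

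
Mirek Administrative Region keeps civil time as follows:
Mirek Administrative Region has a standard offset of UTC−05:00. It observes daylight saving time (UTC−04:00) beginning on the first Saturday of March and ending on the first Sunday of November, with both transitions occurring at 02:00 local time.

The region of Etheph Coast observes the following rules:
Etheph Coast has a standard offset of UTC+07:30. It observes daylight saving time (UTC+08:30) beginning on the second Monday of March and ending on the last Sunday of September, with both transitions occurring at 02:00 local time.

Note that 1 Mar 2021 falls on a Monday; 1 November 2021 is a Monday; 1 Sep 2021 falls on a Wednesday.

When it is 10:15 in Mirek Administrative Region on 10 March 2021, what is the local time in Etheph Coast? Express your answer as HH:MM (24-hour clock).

1 March 2021 is a Monday, so the first Saturday is March 6.
1 November 2021 is a Monday, so the first Sunday is November 7.
10 March 2021 lies within the daylight-saving period (6 March – 7 November), so Mirek Administrative Region is on daylight time, UTC−04:00.
10:15 Mirek Administrative Region + 4h = 14:15 UTC.
1 March 2021 is a Monday, so the first Monday is March 1 and the second is March 8.
1 September 2021 is a Wednesday, so Sundays fall on 5, 12, 19, 26; the last is September 26.
At the standard offset (UTC+07:30), 14:15 UTC + 7h30m = 21:45 Etheph Coast standard time.
The standard-time date in Etheph Coast, 10 March 2021, lies within the daylight-saving period (8 March – 26 September), so Etheph Coast is on daylight time, UTC+08:30.
14:15 UTC + 8h30m = 22:45 Etheph Coast.

22:45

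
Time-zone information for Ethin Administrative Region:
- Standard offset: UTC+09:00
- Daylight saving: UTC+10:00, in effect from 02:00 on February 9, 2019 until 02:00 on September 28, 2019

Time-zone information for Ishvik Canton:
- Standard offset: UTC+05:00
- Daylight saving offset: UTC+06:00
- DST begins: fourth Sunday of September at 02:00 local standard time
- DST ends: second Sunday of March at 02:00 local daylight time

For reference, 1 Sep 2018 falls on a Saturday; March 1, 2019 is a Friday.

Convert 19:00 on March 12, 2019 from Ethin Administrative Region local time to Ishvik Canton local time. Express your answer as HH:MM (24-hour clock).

March 12, 2019 falls between 9 February and 28 September, so daylight saving is in effect and Ethin Administrative Region is at UTC+10:00.
19:00 Ethin Administrative Region − 10h = 09:00 UTC.
1 September 2018 is a Saturday, so the first Sunday is September 2 and the fourth is September 23.
1 March 2019 is a Friday, so the first Sunday is March 3 and the second is March 10.
At the standard offset (UTC+05:00), 09:00 UTC + 5h = 14:00 Ishvik Canton standard time.
The standard-time date in Ishvik Canton, March 12, 2019, is outside the daylight-saving period (23 September 2018 – 10 March 2019), so Ishvik Canton is on standard time, UTC+05:00.
09:00 UTC + 5h = 14:00 Ishvik Canton.

14:00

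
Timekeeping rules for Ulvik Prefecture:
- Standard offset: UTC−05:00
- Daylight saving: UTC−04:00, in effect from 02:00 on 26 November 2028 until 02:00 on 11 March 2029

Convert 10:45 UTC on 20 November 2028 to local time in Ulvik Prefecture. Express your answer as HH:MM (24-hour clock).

05:45

At the standard offset (UTC−05:00), 10:45 UTC − 5h = 05:45 Ulvik Prefecture standard time.
The standard-time date in Ulvik Prefecture, 20 November 2028, is outside the daylight-saving period (26 November 2028 – 11 March 2029), so Ulvik Prefecture is on standard time, UTC−05:00.
10:45 UTC − 5h = 05:45 local.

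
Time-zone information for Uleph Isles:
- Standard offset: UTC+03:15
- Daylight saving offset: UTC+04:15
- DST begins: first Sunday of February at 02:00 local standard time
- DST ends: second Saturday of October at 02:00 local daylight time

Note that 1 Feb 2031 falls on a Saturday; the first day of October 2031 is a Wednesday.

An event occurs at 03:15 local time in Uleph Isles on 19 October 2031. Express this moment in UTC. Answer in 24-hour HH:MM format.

00:00

1 February 2031 is a Saturday, so the first Sunday is February 2.
1 October 2031 is a Wednesday, so the first Saturday is October 4 and the second is October 11.
19 October 2031 is outside the daylight-saving period (2 February – 11 October), so Uleph Isles is on standard time, UTC+03:15.
03:15 local − 3h15m = 00:00 UTC.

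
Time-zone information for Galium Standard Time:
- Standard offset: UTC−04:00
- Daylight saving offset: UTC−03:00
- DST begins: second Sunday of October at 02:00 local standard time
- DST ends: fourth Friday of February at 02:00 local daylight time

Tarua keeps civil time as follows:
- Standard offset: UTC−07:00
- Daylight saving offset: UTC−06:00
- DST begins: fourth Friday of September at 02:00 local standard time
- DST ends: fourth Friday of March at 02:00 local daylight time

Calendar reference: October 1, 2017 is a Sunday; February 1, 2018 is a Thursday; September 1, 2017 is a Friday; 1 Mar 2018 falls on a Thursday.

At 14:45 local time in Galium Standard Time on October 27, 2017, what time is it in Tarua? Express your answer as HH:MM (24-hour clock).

1 October 2017 is a Sunday, so the first Sunday is October 1 and the second is October 8.
1 February 2018 is a Thursday, so the first Friday is February 2 and the fourth is February 23.
October 27, 2017 lies within the daylight-saving period (8 October 2017 – 23 February 2018), so Galium Standard Time is on daylight time, UTC−03:00.
14:45 Galium Standard Time + 3h = 17:45 UTC.
1 September 2017 is a Friday, so the first Friday is September 1 and the fourth is September 22.
1 March 2018 is a Thursday, so the first Friday is March 2 and the fourth is March 23.
At the standard offset (UTC−07:00), 17:45 UTC − 7h = 10:45 Tarua standard time.
Daylight saving runs 22 September 2017 – 23 March 2018; the standard-time date in Tarua, October 27, 2017, is inside that window, so Tarua is at UTC−06:00.
17:45 UTC − 6h = 11:45 Tarua.

11:45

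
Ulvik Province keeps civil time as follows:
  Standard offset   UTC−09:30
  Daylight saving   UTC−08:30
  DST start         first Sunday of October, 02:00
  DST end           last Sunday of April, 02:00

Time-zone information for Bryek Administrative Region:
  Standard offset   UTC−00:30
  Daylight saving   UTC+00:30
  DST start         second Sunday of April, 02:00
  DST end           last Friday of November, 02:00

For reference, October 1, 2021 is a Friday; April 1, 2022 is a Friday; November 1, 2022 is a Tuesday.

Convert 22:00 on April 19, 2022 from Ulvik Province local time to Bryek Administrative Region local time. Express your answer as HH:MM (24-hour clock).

1 October 2021 is a Friday, so the first Sunday is October 3.
1 April 2022 is a Friday, so Sundays fall on 3, 10, 17, 24; the last is April 24.
Daylight saving runs 3 October 2021 – 24 April 2022; April 19, 2022 is inside that window, so Ulvik Province is at UTC−08:30.
22:00 Ulvik Province + 8h30m = 06:30 UTC (rolling into the next day, 20 April 2022).
1 April 2022 is a Friday, so the first Sunday is April 3 and the second is April 10.
1 November 2022 is a Tuesday, so Fridays fall on 4, 11, 18, 25; the last is November 25.
At the standard offset (UTC−00:30), 06:30 UTC − 0h30m = 06:00 Bryek Administrative Region standard time.
The standard-time date in Bryek Administrative Region, April 20, 2022, lies within the daylight-saving period (10 April – 25 November), so Bryek Administrative Region is on daylight time, UTC+00:30.
06:30 UTC + 0h30m = 07:00 Bryek Administrative Region.

07:00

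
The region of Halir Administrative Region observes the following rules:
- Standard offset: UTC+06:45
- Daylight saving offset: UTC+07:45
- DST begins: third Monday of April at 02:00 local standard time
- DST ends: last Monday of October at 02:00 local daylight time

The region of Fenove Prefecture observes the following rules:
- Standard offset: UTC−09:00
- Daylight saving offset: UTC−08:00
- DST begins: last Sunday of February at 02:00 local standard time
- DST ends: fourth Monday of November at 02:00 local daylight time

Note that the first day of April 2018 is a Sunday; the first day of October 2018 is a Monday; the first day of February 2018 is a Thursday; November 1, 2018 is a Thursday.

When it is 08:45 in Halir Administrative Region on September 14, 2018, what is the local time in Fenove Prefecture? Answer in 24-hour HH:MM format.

17:00

1 April 2018 is a Sunday, so the first Monday is April 2 and the third is April 16.
1 October 2018 is a Monday, so Mondays fall on 1, 8, 15, 22, 29; the last is October 29.
Daylight saving runs 16 April – 29 October; September 14, 2018 is inside that window, so Halir Administrative Region is at UTC+07:45.
08:45 Halir Administrative Region − 7h45m = 01:00 UTC.
1 February 2018 is a Thursday, so Sundays fall on 4, 11, 18, 25; the last is February 25.
1 November 2018 is a Thursday, so the first Monday is November 5 and the fourth is November 26.
At the standard offset (UTC−09:00), 01:00 UTC − 9h = 16:00 Fenove Prefecture standard time (rolling into the previous day, 13 September 2018).
The standard-time date in Fenove Prefecture, September 13, 2018, falls between 25 February and 26 November, so daylight saving is in effect and Fenove Prefecture is at UTC−08:00.
01:00 UTC − 8h = 17:00 Fenove Prefecture (rolling into the previous day, 13 September 2018).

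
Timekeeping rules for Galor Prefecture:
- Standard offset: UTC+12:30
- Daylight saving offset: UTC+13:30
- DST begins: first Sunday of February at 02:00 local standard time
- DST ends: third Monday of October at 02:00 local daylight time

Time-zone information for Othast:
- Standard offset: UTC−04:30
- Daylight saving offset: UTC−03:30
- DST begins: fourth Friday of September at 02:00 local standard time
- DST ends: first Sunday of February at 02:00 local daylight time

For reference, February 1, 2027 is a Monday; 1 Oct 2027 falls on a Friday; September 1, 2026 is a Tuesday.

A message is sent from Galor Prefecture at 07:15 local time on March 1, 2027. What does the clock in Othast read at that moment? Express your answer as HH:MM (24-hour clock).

13:15

1 February 2027 is a Monday, so the first Sunday is February 7.
1 October 2027 is a Friday, so the first Monday is October 4 and the third is October 18.
March 1, 2027 lies within the daylight-saving period (7 February – 18 October), so Galor Prefecture is on daylight time, UTC+13:30.
07:15 Galor Prefecture − 13h30m = 17:45 UTC (rolling into the previous day, 28 February 2027).
1 September 2026 is a Tuesday, so the first Friday is September 4 and the fourth is September 25.
1 February 2027 is a Monday, so the first Sunday is February 7.
At the standard offset (UTC−04:30), 17:45 UTC − 4h30m = 13:15 Othast standard time.
The standard-time date in Othast, February 28, 2027, does not fall between 25 September 2026 and 7 February 2027, so daylight saving is not in effect and Othast is at UTC−04:30.
17:45 UTC − 4h30m = 13:15 Othast.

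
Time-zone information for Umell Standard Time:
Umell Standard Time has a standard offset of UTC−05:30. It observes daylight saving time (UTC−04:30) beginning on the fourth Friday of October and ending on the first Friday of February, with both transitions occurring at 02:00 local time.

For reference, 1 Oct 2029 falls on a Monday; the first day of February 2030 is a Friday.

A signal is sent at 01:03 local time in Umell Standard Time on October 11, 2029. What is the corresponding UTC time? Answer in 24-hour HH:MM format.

1 October 2029 is a Monday, so the first Friday is October 5 and the fourth is October 26.
1 February 2030 is a Friday, so the first Friday is February 1.
October 11, 2029 does not fall between 26 October 2029 and 1 February 2030, so daylight saving is not in effect and Umell Standard Time is at UTC−05:30.
01:03 local + 5h30m = 06:33 UTC.

06:33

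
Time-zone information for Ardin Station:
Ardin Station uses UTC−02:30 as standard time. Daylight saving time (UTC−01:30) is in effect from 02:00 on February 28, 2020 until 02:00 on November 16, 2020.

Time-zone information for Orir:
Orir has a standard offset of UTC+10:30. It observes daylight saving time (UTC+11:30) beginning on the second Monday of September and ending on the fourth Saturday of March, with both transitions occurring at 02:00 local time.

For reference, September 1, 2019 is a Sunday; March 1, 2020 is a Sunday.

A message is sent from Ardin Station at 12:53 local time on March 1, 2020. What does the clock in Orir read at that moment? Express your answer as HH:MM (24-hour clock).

01:53

Daylight saving runs 28 February – 16 November; March 1, 2020 is inside that window, so Ardin Station is at UTC−01:30.
12:53 Ardin Station + 1h30m = 14:23 UTC.
1 September 2019 is a Sunday, so the first Monday is September 2 and the second is September 9.
1 March 2020 is a Sunday, so the first Saturday is March 7 and the fourth is March 28.
At the standard offset (UTC+10:30), 14:23 UTC + 10h30m = 00:53 Orir standard time (rolling into the next day, 2 March 2020).
The standard-time date in Orir, March 2, 2020, lies within the daylight-saving period (9 September 2019 – 28 March 2020), so Orir is on daylight time, UTC+11:30.
14:23 UTC + 11h30m = 01:53 Orir (rolling into the next day, 2 March 2020).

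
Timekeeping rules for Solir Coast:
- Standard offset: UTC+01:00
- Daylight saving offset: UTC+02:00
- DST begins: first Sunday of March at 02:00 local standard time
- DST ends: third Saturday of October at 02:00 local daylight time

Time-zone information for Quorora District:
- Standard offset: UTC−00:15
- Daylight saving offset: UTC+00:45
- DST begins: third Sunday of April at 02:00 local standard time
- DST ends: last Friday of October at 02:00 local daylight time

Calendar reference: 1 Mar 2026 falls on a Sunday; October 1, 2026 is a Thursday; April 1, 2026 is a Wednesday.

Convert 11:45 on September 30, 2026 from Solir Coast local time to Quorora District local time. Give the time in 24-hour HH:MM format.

1 March 2026 is a Sunday, so the first Sunday is March 1.
1 October 2026 is a Thursday, so the first Saturday is October 3 and the third is October 17.
September 30, 2026 lies within the daylight-saving period (1 March – 17 October), so Solir Coast is on daylight time, UTC+02:00.
11:45 Solir Coast − 2h = 09:45 UTC.
1 April 2026 is a Wednesday, so the first Sunday is April 5 and the third is April 19.
1 October 2026 is a Thursday, so Fridays fall on 2, 9, 16, 23, 30; the last is October 30.
At the standard offset (UTC−00:15), 09:45 UTC − 0h15m = 09:30 Quorora District standard time.
Daylight saving runs 19 April – 30 October; the standard-time date in Quorora District, September 30, 2026, is inside that window, so Quorora District is at UTC+00:45.
09:45 UTC + 0h45m = 10:30 Quorora District.

10:30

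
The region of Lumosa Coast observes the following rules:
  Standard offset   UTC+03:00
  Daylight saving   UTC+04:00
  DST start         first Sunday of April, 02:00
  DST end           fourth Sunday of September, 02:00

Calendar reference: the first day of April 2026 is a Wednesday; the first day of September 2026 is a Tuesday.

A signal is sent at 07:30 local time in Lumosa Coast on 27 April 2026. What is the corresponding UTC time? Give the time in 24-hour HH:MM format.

1 April 2026 is a Wednesday, so the first Sunday is April 5.
1 September 2026 is a Tuesday, so the first Sunday is September 6 and the fourth is September 27.
27 April 2026 lies within the daylight-saving period (5 April – 27 September), so Lumosa Coast is on daylight time, UTC+04:00.
07:30 local − 4h = 03:30 UTC.

03:30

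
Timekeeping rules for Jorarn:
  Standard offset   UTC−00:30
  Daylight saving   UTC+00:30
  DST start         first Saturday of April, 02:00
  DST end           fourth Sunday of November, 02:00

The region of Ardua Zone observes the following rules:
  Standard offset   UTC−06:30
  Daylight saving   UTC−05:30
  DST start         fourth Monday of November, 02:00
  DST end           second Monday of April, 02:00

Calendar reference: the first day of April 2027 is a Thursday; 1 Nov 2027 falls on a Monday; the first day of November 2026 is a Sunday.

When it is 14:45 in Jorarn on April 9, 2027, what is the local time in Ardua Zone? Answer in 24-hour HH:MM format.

08:45

1 April 2027 is a Thursday, so the first Saturday is April 3.
1 November 2027 is a Monday, so the first Sunday is November 7 and the fourth is November 28.
April 9, 2027 falls between 3 April and 28 November, so daylight saving is in effect and Jorarn is at UTC+00:30.
14:45 Jorarn − 0h30m = 14:15 UTC.
1 November 2026 is a Sunday, so the first Monday is November 2 and the fourth is November 23.
1 April 2027 is a Thursday, so the first Monday is April 5 and the second is April 12.
At the standard offset (UTC−06:30), 14:15 UTC − 6h30m = 07:45 Ardua Zone standard time.
Daylight saving runs 23 November 2026 – 12 April 2027; the standard-time date in Ardua Zone, April 9, 2027, is inside that window, so Ardua Zone is at UTC−05:30.
14:15 UTC − 5h30m = 08:45 Ardua Zone.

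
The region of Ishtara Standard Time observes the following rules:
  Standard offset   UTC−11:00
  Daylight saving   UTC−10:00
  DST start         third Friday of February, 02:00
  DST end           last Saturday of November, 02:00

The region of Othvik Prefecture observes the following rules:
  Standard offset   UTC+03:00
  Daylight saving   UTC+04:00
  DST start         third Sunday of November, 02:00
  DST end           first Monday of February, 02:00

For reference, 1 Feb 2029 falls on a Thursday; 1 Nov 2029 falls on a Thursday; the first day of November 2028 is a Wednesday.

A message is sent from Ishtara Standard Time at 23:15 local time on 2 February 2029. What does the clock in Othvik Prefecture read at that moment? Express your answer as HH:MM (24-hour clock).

1 February 2029 is a Thursday, so the first Friday is February 2 and the third is February 16.
1 November 2029 is a Thursday, so Saturdays fall on 3, 10, 17, 24; the last is November 24.
2 February 2029 does not fall between 16 February and 24 November, so daylight saving is not in effect and Ishtara Standard Time is at UTC−11:00.
23:15 Ishtara Standard Time + 11h = 10:15 UTC (rolling into the next day, 3 February 2029).
1 November 2028 is a Wednesday, so the first Sunday is November 5 and the third is November 19.
1 February 2029 is a Thursday, so the first Monday is February 5.
At the standard offset (UTC+03:00), 10:15 UTC + 3h = 13:15 Othvik Prefecture standard time.
The standard-time date in Othvik Prefecture, 3 February 2029, falls between 19 November 2028 and 5 February 2029, so daylight saving is in effect and Othvik Prefecture is at UTC+04:00.
10:15 UTC + 4h = 14:15 Othvik Prefecture.

14:15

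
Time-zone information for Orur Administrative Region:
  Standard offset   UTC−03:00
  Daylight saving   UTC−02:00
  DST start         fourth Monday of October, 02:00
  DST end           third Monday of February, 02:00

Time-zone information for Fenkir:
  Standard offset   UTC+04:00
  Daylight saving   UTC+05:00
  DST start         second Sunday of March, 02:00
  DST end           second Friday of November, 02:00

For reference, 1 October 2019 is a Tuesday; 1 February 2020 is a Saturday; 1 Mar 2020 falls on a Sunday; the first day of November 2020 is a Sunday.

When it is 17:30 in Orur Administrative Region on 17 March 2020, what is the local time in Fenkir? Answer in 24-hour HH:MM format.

01:30

1 October 2019 is a Tuesday, so the first Monday is October 7 and the fourth is October 28.
1 February 2020 is a Saturday, so the first Monday is February 3 and the third is February 17.
17 March 2020 does not fall between 28 October 2019 and 17 February 2020, so daylight saving is not in effect and Orur Administrative Region is at UTC−03:00.
17:30 Orur Administrative Region + 3h = 20:30 UTC.
1 March 2020 is a Sunday, so the first Sunday is March 1 and the second is March 8.
1 November 2020 is a Sunday, so the first Friday is November 6 and the second is November 13.
At the standard offset (UTC+04:00), 20:30 UTC + 4h = 00:30 Fenkir standard time (rolling into the next day, 18 March 2020).
Daylight saving runs 8 March – 13 November; the standard-time date in Fenkir, 18 March 2020, is inside that window, so Fenkir is at UTC+05:00.
20:30 UTC + 5h = 01:30 Fenkir (rolling into the next day, 18 March 2020).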